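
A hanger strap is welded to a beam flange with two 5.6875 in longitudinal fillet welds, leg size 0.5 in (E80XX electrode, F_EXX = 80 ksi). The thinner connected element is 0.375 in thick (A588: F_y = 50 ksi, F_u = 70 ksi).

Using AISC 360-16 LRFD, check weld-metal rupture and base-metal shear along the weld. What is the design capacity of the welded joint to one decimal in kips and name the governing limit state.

128.0 kips (base-metal shear governs)

Weld metal: throat = 0.707×0.5 = 0.3535 in, L = 2×5.6875 = 11.375 in. φR_n = 0.75 × 0.6 × 80 × 0.3535 × 11.375 = 144.8 kips.
Base metal shear (0.375 in plate): yield φR_n = 1.0×0.6×50×0.375×11.375 = 128.0 kips; rupture φR_n = 0.75×0.6×70×0.375×11.375 = 134.4 kips; take 128.0 kips (yield).
Governing: min(144.8, 128.0) = 128.0 kips → base-metal shear.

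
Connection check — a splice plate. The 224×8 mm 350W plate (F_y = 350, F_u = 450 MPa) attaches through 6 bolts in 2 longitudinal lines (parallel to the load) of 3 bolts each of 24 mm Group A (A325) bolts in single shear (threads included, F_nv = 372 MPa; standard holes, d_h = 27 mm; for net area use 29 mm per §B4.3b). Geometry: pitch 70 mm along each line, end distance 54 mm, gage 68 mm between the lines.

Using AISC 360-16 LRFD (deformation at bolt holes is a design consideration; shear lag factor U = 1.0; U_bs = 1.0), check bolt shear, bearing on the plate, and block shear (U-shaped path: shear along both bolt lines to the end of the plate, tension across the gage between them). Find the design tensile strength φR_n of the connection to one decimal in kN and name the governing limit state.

499.0 kN (block shear governs)

Bolt shear: A_b = π(24)²/4 = 452.39 mm². φR_n = 0.75 × 372 × 452.39 × 6 × 1 = 757.3 kN.
Bearing (8 mm plate, F_u = 450 MPa): end bolts L_c = 54 − 27/2 = 40.5, R_n = min(1.2×40.5×8×450, 2.4×24×8×450) = 174.96 kN/bolt; interior L_c = 70 − 27 = 43, R_n = 185.76 kN/bolt. φR_n = 0.75 × (2×174.96 + 4×185.76) = 819.7 kN.
Block shear: shear path 2×[54+2×70] = 2×194 mm, A_gv = 3104, A_nv = 2×(194 − 2.5×29)×8 = 1944 mm²; tension across gage: (68 − 1×29)×8 = 312 mm². R_n = min(0.6×450×1944, 0.6×350×3104) + 1.0×450×312 = min(524.88, 651.84) + 140.4 = 665.28 kN. φR_n = 0.75 × 665.28 = 499.0 kN.
Governing: min(757.3, 819.7, 499.0) = 499.0 kN → block shear.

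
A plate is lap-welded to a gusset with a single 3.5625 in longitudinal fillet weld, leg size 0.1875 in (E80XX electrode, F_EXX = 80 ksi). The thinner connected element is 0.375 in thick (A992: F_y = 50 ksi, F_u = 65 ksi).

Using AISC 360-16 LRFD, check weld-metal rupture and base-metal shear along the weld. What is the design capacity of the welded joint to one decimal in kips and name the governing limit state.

17.0 kips (weld metal governs)

Weld metal: throat = 0.707×0.1875 = 0.13256 in, L = 3.5625 in. φR_n = 0.75 × 0.6 × 80 × 0.13256 × 3.5625 = 17.0 kips.
Base metal shear (0.375 in plate): yield φR_n = 1.0×0.6×50×0.375×3.5625 = 40.1 kips; rupture φR_n = 0.75×0.6×65×0.375×3.5625 = 39.1 kips; take 39.1 kips (rupture).
Governing: min(17.0, 39.1) = 17.0 kips → weld metal.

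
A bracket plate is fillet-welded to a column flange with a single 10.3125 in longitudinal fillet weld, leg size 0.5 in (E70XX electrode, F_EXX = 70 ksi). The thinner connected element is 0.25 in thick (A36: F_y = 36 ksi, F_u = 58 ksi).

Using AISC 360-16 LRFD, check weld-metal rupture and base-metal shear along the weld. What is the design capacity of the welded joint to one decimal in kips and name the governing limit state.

Weld metal: throat = 0.707×0.5 = 0.3535 in, L = 10.3125 in. φR_n = 0.75 × 0.6 × 70 × 0.3535 × 10.3125 = 114.8 kips.
Base metal shear (0.25 in plate): yield φR_n = 1.0×0.6×36×0.25×10.3125 = 55.7 kips; rupture φR_n = 0.75×0.6×58×0.25×10.3125 = 67.3 kips; take 55.7 kips (yield).
Governing: min(114.8, 55.7) = 55.7 kips → base-metal shear.

55.7 kips (base-metal shear governs)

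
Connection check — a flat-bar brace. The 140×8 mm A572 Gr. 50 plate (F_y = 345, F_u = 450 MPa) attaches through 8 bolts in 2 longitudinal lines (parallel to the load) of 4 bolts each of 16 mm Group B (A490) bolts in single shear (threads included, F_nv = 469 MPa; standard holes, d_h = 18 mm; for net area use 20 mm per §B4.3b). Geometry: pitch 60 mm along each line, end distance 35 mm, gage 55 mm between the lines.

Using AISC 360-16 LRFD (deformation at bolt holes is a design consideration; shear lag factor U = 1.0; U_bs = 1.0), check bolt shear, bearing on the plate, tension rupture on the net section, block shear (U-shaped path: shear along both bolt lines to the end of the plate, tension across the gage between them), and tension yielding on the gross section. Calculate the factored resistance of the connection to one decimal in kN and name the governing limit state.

270.0 kN (net-section rupture governs)

Bolt shear: A_b = π(16)²/4 = 201.06 mm². φR_n = 0.75 × 469 × 201.06 × 8 × 1 = 565.8 kN.
Bearing (8 mm plate, F_u = 450 MPa): end bolts L_c = 35 − 18/2 = 26, R_n = min(1.2×26×8×450, 2.4×16×8×450) = 112.32 kN/bolt; interior L_c = 60 − 18 = 42, R_n = 138.24 kN/bolt. φR_n = 0.75 × (2×112.32 + 6×138.24) = 790.6 kN.
Tension rupture (net): A_n = (140 − 2×20)×8 = 800 mm² (U = 1.0, A_e = A_n). φR_n = 0.75 × 450 × 800 = 270.0 kN.
Block shear: shear path 2×[35+3×60] = 2×215 mm, A_gv = 3440, A_nv = 2×(215 − 3.5×20)×8 = 2320 mm²; tension across gage: (55 − 1×20)×8 = 280 mm². R_n = min(0.6×450×2320, 0.6×345×3440) + 1.0×450×280 = min(626.4, 712.08) + 126 = 752.4 kN. φR_n = 0.75 × 752.4 = 564.3 kN.
Tension yield (gross): A_g = 140×8 = 1120 mm². φR_n = 0.90 × 345 × 1120 = 347.8 kN.
Governing: min(565.8, 790.6, 270.0, 564.3, 347.8) = 270.0 kN → net-section rupture.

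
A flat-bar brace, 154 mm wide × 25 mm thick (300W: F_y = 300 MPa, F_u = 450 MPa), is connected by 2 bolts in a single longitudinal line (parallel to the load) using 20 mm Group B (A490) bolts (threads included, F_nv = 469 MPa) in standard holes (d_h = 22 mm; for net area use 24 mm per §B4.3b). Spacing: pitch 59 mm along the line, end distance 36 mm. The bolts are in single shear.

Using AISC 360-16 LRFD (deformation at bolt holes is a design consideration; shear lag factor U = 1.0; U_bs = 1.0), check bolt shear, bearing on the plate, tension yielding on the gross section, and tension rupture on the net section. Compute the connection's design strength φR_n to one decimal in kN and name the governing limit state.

Bolt shear: A_b = π(20)²/4 = 314.16 mm². φR_n = 0.75 × 469 × 314.16 × 2 × 1 = 221.0 kN.
Bearing (25 mm plate, F_u = 450 MPa): end bolts L_c = 36 − 22/2 = 25, R_n = min(1.2×25×25×450, 2.4×20×25×450) = 337.5 kN/bolt; interior L_c = 59 − 22 = 37, R_n = 499.5 kN/bolt. φR_n = 0.75 × (1×337.5 + 1×499.5) = 627.8 kN.
Tension yield (gross): A_g = 154×25 = 3850 mm². φR_n = 0.90 × 300 × 3850 = 1039.5 kN.
Tension rupture (net): A_n = (154 − 1×24)×25 = 3250 mm² (U = 1.0, A_e = A_n). φR_n = 0.75 × 450 × 3250 = 1096.9 kN.
Governing: min(221.0, 627.8, 1039.5, 1096.9) = 221.0 kN → bolt shear.

221.0 kN (bolt shear governs)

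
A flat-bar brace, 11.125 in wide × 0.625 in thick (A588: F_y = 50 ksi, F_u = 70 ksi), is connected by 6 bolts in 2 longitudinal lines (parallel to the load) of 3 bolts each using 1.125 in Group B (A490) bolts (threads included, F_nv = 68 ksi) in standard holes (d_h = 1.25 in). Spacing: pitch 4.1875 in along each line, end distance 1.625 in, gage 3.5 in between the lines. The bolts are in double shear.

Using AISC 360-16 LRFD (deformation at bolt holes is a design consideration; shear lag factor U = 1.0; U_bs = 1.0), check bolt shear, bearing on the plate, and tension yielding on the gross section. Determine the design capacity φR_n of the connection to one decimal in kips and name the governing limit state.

Bolt shear: A_b = π(1.125)²/4 = 0.99402 in². φR_n = 0.75 × 68 × 0.99402 × 6 × 2 = 608.3 kips.
Bearing (0.625 in plate, F_u = 70 ksi): end bolts L_c = 1.625 − 1.25/2 = 1, R_n = min(1.2×1×0.625×70, 2.4×1.125×0.625×70) = 52.5 kips/bolt; interior L_c = 4.1875 − 1.25 = 2.9375, R_n = 118.13 kips/bolt. φR_n = 0.75 × (2×52.5 + 4×118.13) = 433.1 kips.
Tension yield (gross): A_g = 11.125×0.625 = 6.9531 in². φR_n = 0.90 × 50 × 6.9531 = 312.9 kips.
Governing: min(608.3, 433.1, 312.9) = 312.9 kips → gross-section yield.

312.9 kips (gross-section yield governs)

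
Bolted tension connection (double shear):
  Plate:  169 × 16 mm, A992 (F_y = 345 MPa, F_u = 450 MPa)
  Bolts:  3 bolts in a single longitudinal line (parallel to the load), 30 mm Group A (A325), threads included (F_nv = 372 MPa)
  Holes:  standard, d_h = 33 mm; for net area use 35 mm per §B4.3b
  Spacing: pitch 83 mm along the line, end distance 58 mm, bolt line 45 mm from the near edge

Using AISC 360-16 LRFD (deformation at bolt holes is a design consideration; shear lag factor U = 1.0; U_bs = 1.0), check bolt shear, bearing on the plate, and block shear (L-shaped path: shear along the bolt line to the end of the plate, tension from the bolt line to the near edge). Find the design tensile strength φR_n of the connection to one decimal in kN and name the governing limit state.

590.8 kN (block shear governs)

Bolt shear: A_b = π(30)²/4 = 706.86 mm². φR_n = 0.75 × 372 × 706.86 × 3 × 2 = 1183.3 kN.
Bearing (16 mm plate, F_u = 450 MPa): end bolts L_c = 58 − 33/2 = 41.5, R_n = min(1.2×41.5×16×450, 2.4×30×16×450) = 358.56 kN/bolt; interior L_c = 83 − 33 = 50, R_n = 432 kN/bolt. φR_n = 0.75 × (1×358.56 + 2×432) = 916.9 kN.
Block shear: shear path 1×[58+2×83] = 1×224 mm, A_gv = 3584, A_nv = 1×(224 − 2.5×35)×16 = 2184 mm²; tension to near edge: (45 − 0.5×35)×16 = 440 mm². R_n = min(0.6×450×2184, 0.6×345×3584) + 1.0×450×440 = min(589.68, 741.89) + 198 = 787.68 kN. φR_n = 0.75 × 787.68 = 590.8 kN.
Governing: min(1183.3, 916.9, 590.8) = 590.8 kN → block shear.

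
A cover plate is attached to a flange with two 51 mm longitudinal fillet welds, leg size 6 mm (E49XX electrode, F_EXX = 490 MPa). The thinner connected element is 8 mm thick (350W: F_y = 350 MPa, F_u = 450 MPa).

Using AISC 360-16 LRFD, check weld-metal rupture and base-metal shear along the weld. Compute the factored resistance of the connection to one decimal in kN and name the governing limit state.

95.4 kN (weld metal governs)

Weld metal: throat = 0.707×6 = 4.242 mm, L = 2×51 = 102 mm. φR_n = 0.75 × 0.6 × 490 × 4.242 × 102 = 95.4 kN.
Base metal shear (8 mm plate): yield φR_n = 1.0×0.6×350×8×102 = 171.4 kN; rupture φR_n = 0.75×0.6×450×8×102 = 165.2 kN; take 165.2 kN (rupture).
Governing: min(95.4, 165.2) = 95.4 kN → weld metal.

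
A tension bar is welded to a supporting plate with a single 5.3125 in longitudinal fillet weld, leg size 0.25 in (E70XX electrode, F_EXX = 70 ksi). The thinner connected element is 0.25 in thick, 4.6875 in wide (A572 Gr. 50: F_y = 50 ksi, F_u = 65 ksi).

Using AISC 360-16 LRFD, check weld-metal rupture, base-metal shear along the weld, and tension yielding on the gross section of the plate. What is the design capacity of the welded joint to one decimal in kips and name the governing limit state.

Weld metal: throat = 0.707×0.25 = 0.17675 in, L = 5.3125 in. φR_n = 0.75 × 0.6 × 70 × 0.17675 × 5.3125 = 29.6 kips.
Base metal shear (0.25 in plate): yield φR_n = 1.0×0.6×50×0.25×5.3125 = 39.8 kips; rupture φR_n = 0.75×0.6×65×0.25×5.3125 = 38.8 kips; take 38.8 kips (rupture).
Tension yield (gross): A_g = 4.6875×0.25 = 1.1719 in². φR_n = 0.90 × 50 × 1.1719 = 52.7 kips.
Governing: min(29.6, 38.8, 52.7) = 29.6 kips → weld metal.

29.6 kips (weld metal governs)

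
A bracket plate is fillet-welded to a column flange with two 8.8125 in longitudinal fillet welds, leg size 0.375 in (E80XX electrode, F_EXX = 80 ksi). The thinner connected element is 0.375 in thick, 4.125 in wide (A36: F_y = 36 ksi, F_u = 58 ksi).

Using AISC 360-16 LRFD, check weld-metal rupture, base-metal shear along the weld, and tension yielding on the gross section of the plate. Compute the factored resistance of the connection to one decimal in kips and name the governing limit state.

50.1 kips (gross-section yield governs)

Weld metal: throat = 0.707×0.375 = 0.26513 in, L = 2×8.8125 = 17.625 in. φR_n = 0.75 × 0.6 × 80 × 0.26513 × 17.625 = 168.2 kips.
Base metal shear (0.375 in plate): yield φR_n = 1.0×0.6×36×0.375×17.625 = 142.8 kips; rupture φR_n = 0.75×0.6×58×0.375×17.625 = 172.5 kips; take 142.8 kips (yield).
Tension yield (gross): A_g = 4.125×0.375 = 1.5469 in². φR_n = 0.90 × 36 × 1.5469 = 50.1 kips.
Governing: min(168.2, 142.8, 50.1) = 50.1 kips → gross-section yield.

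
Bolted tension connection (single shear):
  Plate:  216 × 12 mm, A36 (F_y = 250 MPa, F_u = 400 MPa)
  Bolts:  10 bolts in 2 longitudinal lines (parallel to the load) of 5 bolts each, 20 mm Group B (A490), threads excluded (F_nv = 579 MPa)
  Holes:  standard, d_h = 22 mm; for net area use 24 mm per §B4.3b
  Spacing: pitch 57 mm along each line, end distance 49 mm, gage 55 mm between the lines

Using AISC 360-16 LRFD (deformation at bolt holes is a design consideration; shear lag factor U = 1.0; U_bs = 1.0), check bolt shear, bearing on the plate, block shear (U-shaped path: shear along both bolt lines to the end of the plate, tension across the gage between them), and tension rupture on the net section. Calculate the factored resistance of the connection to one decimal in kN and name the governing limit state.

Bolt shear: A_b = π(20)²/4 = 314.16 mm². φR_n = 0.75 × 579 × 314.16 × 10 × 1 = 1364.2 kN.
Bearing (12 mm plate, F_u = 400 MPa): end bolts L_c = 49 − 22/2 = 38, R_n = min(1.2×38×12×400, 2.4×20×12×400) = 218.88 kN/bolt; interior L_c = 57 − 22 = 35, R_n = 201.6 kN/bolt. φR_n = 0.75 × (2×218.88 + 8×201.6) = 1537.9 kN.
Block shear: shear path 2×[49+4×57] = 2×277 mm, A_gv = 6648, A_nv = 2×(277 − 4.5×24)×12 = 4056 mm²; tension across gage: (55 − 1×24)×12 = 372 mm². R_n = min(0.6×400×4056, 0.6×250×6648) + 1.0×400×372 = min(973.44, 997.2) + 148.8 = 1122.2 kN. φR_n = 0.75 × 1122.2 = 841.7 kN.
Tension rupture (net): A_n = (216 − 2×24)×12 = 2016 mm² (U = 1.0, A_e = A_n). φR_n = 0.75 × 400 × 2016 = 604.8 kN.
Governing: min(1364.2, 1537.9, 841.7, 604.8) = 604.8 kN → net-section rupture.

604.8 kN (net-section rupture governs)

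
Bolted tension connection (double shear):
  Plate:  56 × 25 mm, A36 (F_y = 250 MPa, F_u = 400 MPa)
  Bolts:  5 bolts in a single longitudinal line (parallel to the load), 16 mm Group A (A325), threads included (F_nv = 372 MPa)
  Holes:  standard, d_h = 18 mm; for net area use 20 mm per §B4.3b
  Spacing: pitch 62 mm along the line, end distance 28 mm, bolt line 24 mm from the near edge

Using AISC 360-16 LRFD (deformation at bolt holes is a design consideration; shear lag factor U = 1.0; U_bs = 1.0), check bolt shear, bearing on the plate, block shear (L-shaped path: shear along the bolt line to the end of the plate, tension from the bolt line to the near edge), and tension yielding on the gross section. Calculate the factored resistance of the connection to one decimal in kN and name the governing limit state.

315.0 kN (gross-section yield governs)

Bolt shear: A_b = π(16)²/4 = 201.06 mm². φR_n = 0.75 × 372 × 201.06 × 5 × 2 = 561.0 kN.
Bearing (25 mm plate, F_u = 400 MPa): end bolts L_c = 28 − 18/2 = 19, R_n = min(1.2×19×25×400, 2.4×16×25×400) = 228 kN/bolt; interior L_c = 62 − 18 = 44, R_n = 384 kN/bolt. φR_n = 0.75 × (1×228 + 4×384) = 1323.0 kN.
Block shear: shear path 1×[28+4×62] = 1×276 mm, A_gv = 6900, A_nv = 1×(276 − 4.5×20)×25 = 4650 mm²; tension to near edge: (24 − 0.5×20)×25 = 350 mm². R_n = min(0.6×400×4650, 0.6×250×6900) + 1.0×400×350 = min(1116, 1035) + 140 = 1175 kN. φR_n = 0.75 × 1175 = 881.3 kN.
Tension yield (gross): A_g = 56×25 = 1400 mm². φR_n = 0.90 × 250 × 1400 = 315.0 kN.
Governing: min(561.0, 1323.0, 881.3, 315.0) = 315.0 kN → gross-section yield.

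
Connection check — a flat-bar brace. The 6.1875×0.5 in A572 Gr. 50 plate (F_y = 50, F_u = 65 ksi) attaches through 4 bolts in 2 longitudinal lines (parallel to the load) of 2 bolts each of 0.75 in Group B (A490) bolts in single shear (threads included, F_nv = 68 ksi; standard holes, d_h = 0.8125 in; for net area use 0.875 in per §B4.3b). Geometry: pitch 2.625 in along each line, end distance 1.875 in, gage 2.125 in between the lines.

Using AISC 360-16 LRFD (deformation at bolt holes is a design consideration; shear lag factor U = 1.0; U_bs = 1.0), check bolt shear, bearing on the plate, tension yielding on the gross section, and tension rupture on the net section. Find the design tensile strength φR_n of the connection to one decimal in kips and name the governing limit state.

Bolt shear: A_b = π(0.75)²/4 = 0.44179 in². φR_n = 0.75 × 68 × 0.44179 × 4 × 1 = 90.1 kips.
Bearing (0.5 in plate, F_u = 65 ksi): end bolts L_c = 1.875 − 0.8125/2 = 1.46875, R_n = min(1.2×1.46875×0.5×65, 2.4×0.75×0.5×65) = 57.281 kips/bolt; interior L_c = 2.625 − 0.8125 = 1.8125, R_n = 58.5 kips/bolt. φR_n = 0.75 × (2×57.281 + 2×58.5) = 173.7 kips.
Tension yield (gross): A_g = 6.1875×0.5 = 3.0938 in². φR_n = 0.90 × 50 × 3.0938 = 139.2 kips.
Tension rupture (net): A_n = (6.1875 − 2×0.875)×0.5 = 2.2188 in² (U = 1.0, A_e = A_n). φR_n = 0.75 × 65 × 2.2188 = 108.2 kips.
Governing: min(90.1, 173.7, 139.2, 108.2) = 90.1 kips → bolt shear.

90.1 kips (bolt shear governs)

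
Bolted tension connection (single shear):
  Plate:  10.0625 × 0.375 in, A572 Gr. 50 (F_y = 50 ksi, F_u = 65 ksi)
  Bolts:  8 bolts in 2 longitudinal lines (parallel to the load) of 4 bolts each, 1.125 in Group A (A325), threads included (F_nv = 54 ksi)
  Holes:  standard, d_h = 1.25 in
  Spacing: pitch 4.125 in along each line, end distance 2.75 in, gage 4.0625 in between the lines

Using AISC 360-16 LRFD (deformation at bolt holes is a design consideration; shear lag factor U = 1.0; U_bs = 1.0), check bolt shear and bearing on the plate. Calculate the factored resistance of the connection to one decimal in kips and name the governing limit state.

Bolt shear: A_b = π(1.125)²/4 = 0.99402 in². φR_n = 0.75 × 54 × 0.99402 × 8 × 1 = 322.1 kips.
Bearing (0.375 in plate, F_u = 65 ksi): end bolts L_c = 2.75 − 1.25/2 = 2.125, R_n = min(1.2×2.125×0.375×65, 2.4×1.125×0.375×65) = 62.156 kips/bolt; interior L_c = 4.125 − 1.25 = 2.875, R_n = 65.813 kips/bolt. φR_n = 0.75 × (2×62.156 + 6×65.813) = 389.4 kips.
Governing: min(322.1, 389.4) = 322.1 kips → bolt shear.

322.1 kips (bolt shear governs)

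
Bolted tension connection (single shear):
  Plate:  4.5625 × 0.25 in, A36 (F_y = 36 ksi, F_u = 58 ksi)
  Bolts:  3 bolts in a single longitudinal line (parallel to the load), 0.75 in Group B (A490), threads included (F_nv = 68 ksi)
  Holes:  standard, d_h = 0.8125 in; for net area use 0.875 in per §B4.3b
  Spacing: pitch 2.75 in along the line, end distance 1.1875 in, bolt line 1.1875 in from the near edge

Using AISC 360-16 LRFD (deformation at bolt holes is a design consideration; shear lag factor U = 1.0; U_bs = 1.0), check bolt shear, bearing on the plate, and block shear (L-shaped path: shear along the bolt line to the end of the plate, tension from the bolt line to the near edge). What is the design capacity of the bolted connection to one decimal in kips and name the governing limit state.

35.2 kips (block shear governs)

Bolt shear: A_b = π(0.75)²/4 = 0.44179 in². φR_n = 0.75 × 68 × 0.44179 × 3 × 1 = 67.6 kips.
Bearing (0.25 in plate, F_u = 58 ksi): end bolts L_c = 1.1875 − 0.8125/2 = 0.78125, R_n = min(1.2×0.78125×0.25×58, 2.4×0.75×0.25×58) = 13.594 kips/bolt; interior L_c = 2.75 − 0.8125 = 1.9375, R_n = 26.1 kips/bolt. φR_n = 0.75 × (1×13.594 + 2×26.1) = 49.3 kips.
Block shear: shear path 1×[1.1875+2×2.75] = 1×6.6875 in, A_gv = 1.6719, A_nv = 1×(6.6875 − 2.5×0.875)×0.25 = 1.125 in²; tension to near edge: (1.1875 − 0.5×0.875)×0.25 = 0.1875 in². R_n = min(0.6×58×1.125, 0.6×36×1.6719) + 1.0×58×0.1875 = min(39.15, 36.113) + 10.875 = 46.988 kips. φR_n = 0.75 × 46.988 = 35.2 kips.
Governing: min(67.6, 49.3, 35.2) = 35.2 kips → block shear.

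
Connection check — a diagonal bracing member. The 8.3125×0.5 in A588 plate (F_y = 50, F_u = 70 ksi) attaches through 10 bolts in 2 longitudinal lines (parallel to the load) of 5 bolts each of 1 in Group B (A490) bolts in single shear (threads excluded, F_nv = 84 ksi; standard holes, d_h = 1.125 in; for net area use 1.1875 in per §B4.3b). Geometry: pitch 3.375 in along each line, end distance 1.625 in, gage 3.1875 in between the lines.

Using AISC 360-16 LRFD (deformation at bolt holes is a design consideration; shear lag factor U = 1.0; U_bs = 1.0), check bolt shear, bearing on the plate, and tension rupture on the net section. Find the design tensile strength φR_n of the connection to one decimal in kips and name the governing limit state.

155.9 kips (net-section rupture governs)

Bolt shear: A_b = π(1)²/4 = 0.7854 in². φR_n = 0.75 × 84 × 0.7854 × 10 × 1 = 494.8 kips.
Bearing (0.5 in plate, F_u = 70 ksi): end bolts L_c = 1.625 − 1.125/2 = 1.0625, R_n = min(1.2×1.0625×0.5×70, 2.4×1×0.5×70) = 44.625 kips/bolt; interior L_c = 3.375 − 1.125 = 2.25, R_n = 84 kips/bolt. φR_n = 0.75 × (2×44.625 + 8×84) = 570.9 kips.
Tension rupture (net): A_n = (8.3125 − 2×1.1875)×0.5 = 2.9688 in² (U = 1.0, A_e = A_n). φR_n = 0.75 × 70 × 2.9688 = 155.9 kips.
Governing: min(494.8, 570.9, 155.9) = 155.9 kips → net-section rupture.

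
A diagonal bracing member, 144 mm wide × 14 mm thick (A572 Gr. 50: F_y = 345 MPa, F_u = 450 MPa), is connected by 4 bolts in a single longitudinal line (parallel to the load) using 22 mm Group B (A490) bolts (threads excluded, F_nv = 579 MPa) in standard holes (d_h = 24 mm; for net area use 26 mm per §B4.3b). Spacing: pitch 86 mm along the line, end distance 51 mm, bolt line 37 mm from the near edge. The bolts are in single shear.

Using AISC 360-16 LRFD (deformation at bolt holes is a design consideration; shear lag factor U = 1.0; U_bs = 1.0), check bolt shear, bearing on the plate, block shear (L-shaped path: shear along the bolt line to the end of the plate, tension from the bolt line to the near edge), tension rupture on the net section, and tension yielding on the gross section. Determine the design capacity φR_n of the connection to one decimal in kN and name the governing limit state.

Bolt shear: A_b = π(22)²/4 = 380.13 mm². φR_n = 0.75 × 579 × 380.13 × 4 × 1 = 660.3 kN.
Bearing (14 mm plate, F_u = 450 MPa): end bolts L_c = 51 − 24/2 = 39, R_n = min(1.2×39×14×450, 2.4×22×14×450) = 294.84 kN/bolt; interior L_c = 86 − 24 = 62, R_n = 332.64 kN/bolt. φR_n = 0.75 × (1×294.84 + 3×332.64) = 969.6 kN.
Block shear: shear path 1×[51+3×86] = 1×309 mm, A_gv = 4326, A_nv = 1×(309 − 3.5×26)×14 = 3052 mm²; tension to near edge: (37 − 0.5×26)×14 = 336 mm². R_n = min(0.6×450×3052, 0.6×345×4326) + 1.0×450×336 = min(824.04, 895.48) + 151.2 = 975.24 kN. φR_n = 0.75 × 975.24 = 731.4 kN.
Tension rupture (net): A_n = (144 − 1×26)×14 = 1652 mm² (U = 1.0, A_e = A_n). φR_n = 0.75 × 450 × 1652 = 557.6 kN.
Tension yield (gross): A_g = 144×14 = 2016 mm². φR_n = 0.90 × 345 × 2016 = 626.0 kN.
Governing: min(660.3, 969.6, 731.4, 557.6, 626.0) = 557.6 kN → net-section rupture.

557.6 kN (net-section rupture governs)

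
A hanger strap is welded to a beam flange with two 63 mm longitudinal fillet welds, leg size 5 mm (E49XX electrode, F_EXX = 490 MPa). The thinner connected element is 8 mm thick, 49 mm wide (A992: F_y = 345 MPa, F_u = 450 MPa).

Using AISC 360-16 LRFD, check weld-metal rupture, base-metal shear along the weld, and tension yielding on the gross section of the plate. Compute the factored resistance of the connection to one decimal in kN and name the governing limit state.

Weld metal: throat = 0.707×5 = 3.535 mm, L = 2×63 = 126 mm. φR_n = 0.75 × 0.6 × 490 × 3.535 × 126 = 98.2 kN.
Base metal shear (8 mm plate): yield φR_n = 1.0×0.6×345×8×126 = 208.7 kN; rupture φR_n = 0.75×0.6×450×8×126 = 204.1 kN; take 204.1 kN (rupture).
Tension yield (gross): A_g = 49×8 = 392 mm². φR_n = 0.90 × 345 × 392 = 121.7 kN.
Governing: min(98.2, 204.1, 121.7) = 98.2 kN → weld metal.

98.2 kN (weld metal governs)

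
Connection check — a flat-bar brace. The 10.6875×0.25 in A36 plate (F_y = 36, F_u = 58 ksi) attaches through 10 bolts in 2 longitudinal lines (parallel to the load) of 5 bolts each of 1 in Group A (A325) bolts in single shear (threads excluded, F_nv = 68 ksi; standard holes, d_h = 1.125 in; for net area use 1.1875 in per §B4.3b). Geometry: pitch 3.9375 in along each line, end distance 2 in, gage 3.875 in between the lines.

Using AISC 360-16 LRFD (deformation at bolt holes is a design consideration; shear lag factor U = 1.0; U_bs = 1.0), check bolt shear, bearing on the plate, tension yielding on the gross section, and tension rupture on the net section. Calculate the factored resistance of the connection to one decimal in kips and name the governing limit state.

86.6 kips (gross-section yield governs)

Bolt shear: A_b = π(1)²/4 = 0.7854 in². φR_n = 0.75 × 68 × 0.7854 × 10 × 1 = 400.6 kips.
Bearing (0.25 in plate, F_u = 58 ksi): end bolts L_c = 2 − 1.125/2 = 1.4375, R_n = min(1.2×1.4375×0.25×58, 2.4×1×0.25×58) = 25.013 kips/bolt; interior L_c = 3.9375 − 1.125 = 2.8125, R_n = 34.8 kips/bolt. φR_n = 0.75 × (2×25.013 + 8×34.8) = 246.3 kips.
Tension yield (gross): A_g = 10.6875×0.25 = 2.6719 in². φR_n = 0.90 × 36 × 2.6719 = 86.6 kips.
Tension rupture (net): A_n = (10.6875 − 2×1.1875)×0.25 = 2.0781 in² (U = 1.0, A_e = A_n). φR_n = 0.75 × 58 × 2.0781 = 90.4 kips.
Governing: min(400.6, 246.3, 86.6, 90.4) = 86.6 kips → gross-section yield.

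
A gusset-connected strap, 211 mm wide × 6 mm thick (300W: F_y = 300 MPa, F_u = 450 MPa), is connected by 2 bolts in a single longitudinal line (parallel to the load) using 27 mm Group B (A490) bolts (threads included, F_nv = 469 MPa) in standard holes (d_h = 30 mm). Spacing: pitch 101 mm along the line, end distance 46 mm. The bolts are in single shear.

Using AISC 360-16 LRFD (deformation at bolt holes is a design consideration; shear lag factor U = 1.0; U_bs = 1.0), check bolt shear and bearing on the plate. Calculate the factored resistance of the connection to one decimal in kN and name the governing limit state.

206.6 kN (bearing governs)

Bolt shear: A_b = π(27)²/4 = 572.56 mm². φR_n = 0.75 × 469 × 572.56 × 2 × 1 = 402.8 kN.
Bearing (6 mm plate, F_u = 450 MPa): end bolts L_c = 46 − 30/2 = 31, R_n = min(1.2×31×6×450, 2.4×27×6×450) = 100.44 kN/bolt; interior L_c = 101 − 30 = 71, R_n = 174.96 kN/bolt. φR_n = 0.75 × (1×100.44 + 1×174.96) = 206.6 kN.
Governing: min(402.8, 206.6) = 206.6 kN → bearing.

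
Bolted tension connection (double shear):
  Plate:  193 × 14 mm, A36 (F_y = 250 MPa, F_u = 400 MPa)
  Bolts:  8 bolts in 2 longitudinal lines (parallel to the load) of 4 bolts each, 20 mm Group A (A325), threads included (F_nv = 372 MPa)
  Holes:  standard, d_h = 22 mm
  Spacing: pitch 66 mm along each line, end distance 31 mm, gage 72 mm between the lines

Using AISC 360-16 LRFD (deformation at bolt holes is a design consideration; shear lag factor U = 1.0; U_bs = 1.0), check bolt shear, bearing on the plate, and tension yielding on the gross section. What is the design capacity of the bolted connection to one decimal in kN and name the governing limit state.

Bolt shear: A_b = π(20)²/4 = 314.16 mm². φR_n = 0.75 × 372 × 314.16 × 8 × 2 = 1402.4 kN.
Bearing (14 mm plate, F_u = 400 MPa): end bolts L_c = 31 − 22/2 = 20, R_n = min(1.2×20×14×400, 2.4×20×14×400) = 134.4 kN/bolt; interior L_c = 66 − 22 = 44, R_n = 268.8 kN/bolt. φR_n = 0.75 × (2×134.4 + 6×268.8) = 1411.2 kN.
Tension yield (gross): A_g = 193×14 = 2702 mm². φR_n = 0.90 × 250 × 2702 = 608.0 kN.
Governing: min(1402.4, 1411.2, 608.0) = 608.0 kN → gross-section yield.

608.0 kN (gross-section yield governs)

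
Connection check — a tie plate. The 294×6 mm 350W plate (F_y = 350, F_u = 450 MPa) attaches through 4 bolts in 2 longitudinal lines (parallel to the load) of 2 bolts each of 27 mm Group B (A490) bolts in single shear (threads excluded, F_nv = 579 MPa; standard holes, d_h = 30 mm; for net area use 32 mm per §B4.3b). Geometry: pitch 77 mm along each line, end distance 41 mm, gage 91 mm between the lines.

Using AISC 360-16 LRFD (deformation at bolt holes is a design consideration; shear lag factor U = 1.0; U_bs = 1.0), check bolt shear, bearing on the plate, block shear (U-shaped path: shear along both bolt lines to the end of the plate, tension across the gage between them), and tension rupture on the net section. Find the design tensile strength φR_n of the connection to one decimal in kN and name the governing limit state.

289.6 kN (block shear governs)

Bolt shear: A_b = π(27)²/4 = 572.56 mm². φR_n = 0.75 × 579 × 572.56 × 4 × 1 = 994.5 kN.
Bearing (6 mm plate, F_u = 450 MPa): end bolts L_c = 41 − 30/2 = 26, R_n = min(1.2×26×6×450, 2.4×27×6×450) = 84.24 kN/bolt; interior L_c = 77 − 30 = 47, R_n = 152.28 kN/bolt. φR_n = 0.75 × (2×84.24 + 2×152.28) = 354.8 kN.
Block shear: shear path 2×[41+1×77] = 2×118 mm, A_gv = 1416, A_nv = 2×(118 − 1.5×32)×6 = 840 mm²; tension across gage: (91 − 1×32)×6 = 354 mm². R_n = min(0.6×450×840, 0.6×350×1416) + 1.0×450×354 = min(226.8, 297.36) + 159.3 = 386.1 kN. φR_n = 0.75 × 386.1 = 289.6 kN.
Tension rupture (net): A_n = (294 − 2×32)×6 = 1380 mm² (U = 1.0, A_e = A_n). φR_n = 0.75 × 450 × 1380 = 465.8 kN.
Governing: min(994.5, 354.8, 289.6, 465.8) = 289.6 kN → block shear.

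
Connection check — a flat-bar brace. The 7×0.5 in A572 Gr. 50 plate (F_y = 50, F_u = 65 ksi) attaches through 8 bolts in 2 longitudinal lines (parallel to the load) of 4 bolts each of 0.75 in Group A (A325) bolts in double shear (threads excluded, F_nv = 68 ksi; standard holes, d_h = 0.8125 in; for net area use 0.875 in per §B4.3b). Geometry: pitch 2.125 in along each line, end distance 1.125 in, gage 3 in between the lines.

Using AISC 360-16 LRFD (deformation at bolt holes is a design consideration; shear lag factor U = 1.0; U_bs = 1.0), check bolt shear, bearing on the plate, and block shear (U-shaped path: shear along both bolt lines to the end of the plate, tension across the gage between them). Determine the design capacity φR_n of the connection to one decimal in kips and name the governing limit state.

Bolt shear: A_b = π(0.75)²/4 = 0.44179 in². φR_n = 0.75 × 68 × 0.44179 × 8 × 2 = 360.5 kips.
Bearing (0.5 in plate, F_u = 65 ksi): end bolts L_c = 1.125 − 0.8125/2 = 0.71875, R_n = min(1.2×0.71875×0.5×65, 2.4×0.75×0.5×65) = 28.031 kips/bolt; interior L_c = 2.125 − 0.8125 = 1.3125, R_n = 51.188 kips/bolt. φR_n = 0.75 × (2×28.031 + 6×51.188) = 272.4 kips.
Block shear: shear path 2×[1.125+3×2.125] = 2×7.5 in, A_gv = 7.5, A_nv = 2×(7.5 − 3.5×0.875)×0.5 = 4.4375 in²; tension across gage: (3 − 1×0.875)×0.5 = 1.0625 in². R_n = min(0.6×65×4.4375, 0.6×50×7.5) + 1.0×65×1.0625 = min(173.06, 225) + 69.063 = 242.12 kips. φR_n = 0.75 × 242.12 = 181.6 kips.
Governing: min(360.5, 272.4, 181.6) = 181.6 kips → block shear.

181.6 kips (block shear governs)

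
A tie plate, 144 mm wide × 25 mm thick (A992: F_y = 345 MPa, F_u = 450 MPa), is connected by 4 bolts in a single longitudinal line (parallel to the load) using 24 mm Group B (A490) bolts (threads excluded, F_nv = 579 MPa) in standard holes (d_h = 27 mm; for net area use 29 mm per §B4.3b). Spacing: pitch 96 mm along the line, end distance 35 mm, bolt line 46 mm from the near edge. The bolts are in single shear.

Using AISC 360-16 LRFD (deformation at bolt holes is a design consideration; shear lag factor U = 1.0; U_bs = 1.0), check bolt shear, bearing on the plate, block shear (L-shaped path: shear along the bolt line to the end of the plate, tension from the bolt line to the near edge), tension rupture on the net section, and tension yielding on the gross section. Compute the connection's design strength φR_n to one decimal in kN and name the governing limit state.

785.8 kN (bolt shear governs)

Bolt shear: A_b = π(24)²/4 = 452.39 mm². φR_n = 0.75 × 579 × 452.39 × 4 × 1 = 785.8 kN.
Bearing (25 mm plate, F_u = 450 MPa): end bolts L_c = 35 − 27/2 = 21.5, R_n = min(1.2×21.5×25×450, 2.4×24×25×450) = 290.25 kN/bolt; interior L_c = 96 − 27 = 69, R_n = 648 kN/bolt. φR_n = 0.75 × (1×290.25 + 3×648) = 1675.7 kN.
Block shear: shear path 1×[35+3×96] = 1×323 mm, A_gv = 8075, A_nv = 1×(323 − 3.5×29)×25 = 5537.5 mm²; tension to near edge: (46 − 0.5×29)×25 = 787.5 mm². R_n = min(0.6×450×5537.5, 0.6×345×8075) + 1.0×450×787.5 = min(1495.1, 1671.5) + 354.38 = 1849.5 kN. φR_n = 0.75 × 1849.5 = 1387.1 kN.
Tension rupture (net): A_n = (144 − 1×29)×25 = 2875 mm² (U = 1.0, A_e = A_n). φR_n = 0.75 × 450 × 2875 = 970.3 kN.
Tension yield (gross): A_g = 144×25 = 3600 mm². φR_n = 0.90 × 345 × 3600 = 1117.8 kN.
Governing: min(785.8, 1675.7, 1387.1, 970.3, 1117.8) = 785.8 kN → bolt shear.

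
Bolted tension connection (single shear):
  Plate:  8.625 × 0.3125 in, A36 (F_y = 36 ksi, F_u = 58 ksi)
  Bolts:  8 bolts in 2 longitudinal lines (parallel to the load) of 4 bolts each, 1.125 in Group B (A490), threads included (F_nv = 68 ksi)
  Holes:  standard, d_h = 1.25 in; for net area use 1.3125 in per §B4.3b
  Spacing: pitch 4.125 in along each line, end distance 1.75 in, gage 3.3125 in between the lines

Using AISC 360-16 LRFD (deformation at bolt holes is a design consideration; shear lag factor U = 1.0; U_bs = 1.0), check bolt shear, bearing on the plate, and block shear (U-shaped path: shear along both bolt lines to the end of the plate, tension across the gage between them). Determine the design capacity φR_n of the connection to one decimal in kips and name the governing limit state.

Bolt shear: A_b = π(1.125)²/4 = 0.99402 in². φR_n = 0.75 × 68 × 0.99402 × 8 × 1 = 405.6 kips.
Bearing (0.3125 in plate, F_u = 58 ksi): end bolts L_c = 1.75 − 1.25/2 = 1.125, R_n = min(1.2×1.125×0.3125×58, 2.4×1.125×0.3125×58) = 24.469 kips/bolt; interior L_c = 4.125 − 1.25 = 2.875, R_n = 48.938 kips/bolt. φR_n = 0.75 × (2×24.469 + 6×48.938) = 256.9 kips.
Block shear: shear path 2×[1.75+3×4.125] = 2×14.125 in, A_gv = 8.8281, A_nv = 2×(14.125 − 3.5×1.3125)×0.3125 = 5.957 in²; tension across gage: (3.3125 − 1×1.3125)×0.3125 = 0.625 in². R_n = min(0.6×58×5.957, 0.6×36×8.8281) + 1.0×58×0.625 = min(207.3, 190.69) + 36.25 = 226.94 kips. φR_n = 0.75 × 226.94 = 170.2 kips.
Governing: min(405.6, 256.9, 170.2) = 170.2 kips → block shear.

170.2 kips (block shear governs)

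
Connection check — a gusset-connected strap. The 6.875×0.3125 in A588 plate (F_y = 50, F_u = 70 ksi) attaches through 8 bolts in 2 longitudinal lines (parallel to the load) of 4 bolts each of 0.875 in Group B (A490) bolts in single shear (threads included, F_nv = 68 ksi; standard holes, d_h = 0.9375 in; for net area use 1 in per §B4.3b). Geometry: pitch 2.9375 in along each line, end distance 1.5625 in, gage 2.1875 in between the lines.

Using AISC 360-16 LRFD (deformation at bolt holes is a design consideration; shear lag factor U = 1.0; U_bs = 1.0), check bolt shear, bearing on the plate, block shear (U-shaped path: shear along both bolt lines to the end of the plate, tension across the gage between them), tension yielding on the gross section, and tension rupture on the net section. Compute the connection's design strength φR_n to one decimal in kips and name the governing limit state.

80.0 kips (net-section rupture governs)

Bolt shear: A_b = π(0.875)²/4 = 0.60132 in². φR_n = 0.75 × 68 × 0.60132 × 8 × 1 = 245.3 kips.
Bearing (0.3125 in plate, F_u = 70 ksi): end bolts L_c = 1.5625 − 0.9375/2 = 1.09375, R_n = min(1.2×1.09375×0.3125×70, 2.4×0.875×0.3125×70) = 28.711 kips/bolt; interior L_c = 2.9375 − 0.9375 = 2, R_n = 45.938 kips/bolt. φR_n = 0.75 × (2×28.711 + 6×45.938) = 249.8 kips.
Block shear: shear path 2×[1.5625+3×2.9375] = 2×10.375 in, A_gv = 6.4844, A_nv = 2×(10.375 − 3.5×1)×0.3125 = 4.2969 in²; tension across gage: (2.1875 − 1×1)×0.3125 = 0.37109 in². R_n = min(0.6×70×4.2969, 0.6×50×6.4844) + 1.0×70×0.37109 = min(180.47, 194.53) + 25.976 = 206.45 kips. φR_n = 0.75 × 206.45 = 154.8 kips.
Tension yield (gross): A_g = 6.875×0.3125 = 2.1484 in². φR_n = 0.90 × 50 × 2.1484 = 96.7 kips.
Tension rupture (net): A_n = (6.875 − 2×1)×0.3125 = 1.5234 in² (U = 1.0, A_e = A_n). φR_n = 0.75 × 70 × 1.5234 = 80.0 kips.
Governing: min(245.3, 249.8, 154.8, 96.7, 80.0) = 80.0 kips → net-section rupture.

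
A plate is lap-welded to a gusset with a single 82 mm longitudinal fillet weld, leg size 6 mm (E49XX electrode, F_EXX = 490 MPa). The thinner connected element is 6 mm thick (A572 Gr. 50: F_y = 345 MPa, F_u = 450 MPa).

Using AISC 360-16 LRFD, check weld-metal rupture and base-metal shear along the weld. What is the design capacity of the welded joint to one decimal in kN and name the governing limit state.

76.7 kN (weld metal governs)

Weld metal: throat = 0.707×6 = 4.242 mm, L = 82 mm. φR_n = 0.75 × 0.6 × 490 × 4.242 × 82 = 76.7 kN.
Base metal shear (6 mm plate): yield φR_n = 1.0×0.6×345×6×82 = 101.8 kN; rupture φR_n = 0.75×0.6×450×6×82 = 99.6 kN; take 99.6 kN (rupture).
Governing: min(76.7, 99.6) = 76.7 kN → weld metal.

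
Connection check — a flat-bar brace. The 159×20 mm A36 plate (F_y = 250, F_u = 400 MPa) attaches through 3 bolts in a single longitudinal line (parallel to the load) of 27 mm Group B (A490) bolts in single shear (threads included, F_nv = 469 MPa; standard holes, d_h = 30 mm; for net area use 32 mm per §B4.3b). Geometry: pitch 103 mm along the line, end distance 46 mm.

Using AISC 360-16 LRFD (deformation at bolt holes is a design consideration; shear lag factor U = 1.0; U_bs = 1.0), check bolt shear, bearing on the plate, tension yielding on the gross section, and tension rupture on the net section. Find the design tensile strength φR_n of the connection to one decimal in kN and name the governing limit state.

604.2 kN (bolt shear governs)

Bolt shear: A_b = π(27)²/4 = 572.56 mm². φR_n = 0.75 × 469 × 572.56 × 3 × 1 = 604.2 kN.
Bearing (20 mm plate, F_u = 400 MPa): end bolts L_c = 46 − 30/2 = 31, R_n = min(1.2×31×20×400, 2.4×27×20×400) = 297.6 kN/bolt; interior L_c = 103 − 30 = 73, R_n = 518.4 kN/bolt. φR_n = 0.75 × (1×297.6 + 2×518.4) = 1000.8 kN.
Tension yield (gross): A_g = 159×20 = 3180 mm². φR_n = 0.90 × 250 × 3180 = 715.5 kN.
Tension rupture (net): A_n = (159 − 1×32)×20 = 2540 mm² (U = 1.0, A_e = A_n). φR_n = 0.75 × 400 × 2540 = 762.0 kN.
Governing: min(604.2, 1000.8, 715.5, 762.0) = 604.2 kN → bolt shear.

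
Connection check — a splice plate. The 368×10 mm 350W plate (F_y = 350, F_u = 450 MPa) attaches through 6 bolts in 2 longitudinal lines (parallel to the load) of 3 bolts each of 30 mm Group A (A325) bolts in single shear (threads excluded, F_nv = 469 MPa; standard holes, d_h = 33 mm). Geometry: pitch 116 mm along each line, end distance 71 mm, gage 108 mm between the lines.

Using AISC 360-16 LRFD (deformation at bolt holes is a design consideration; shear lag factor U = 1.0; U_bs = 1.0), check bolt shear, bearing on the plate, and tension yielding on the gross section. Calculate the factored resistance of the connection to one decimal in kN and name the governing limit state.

1159.2 kN (gross-section yield governs)

Bolt shear: A_b = π(30)²/4 = 706.86 mm². φR_n = 0.75 × 469 × 706.86 × 6 × 1 = 1491.8 kN.
Bearing (10 mm plate, F_u = 450 MPa): end bolts L_c = 71 − 33/2 = 54.5, R_n = min(1.2×54.5×10×450, 2.4×30×10×450) = 294.3 kN/bolt; interior L_c = 116 − 33 = 83, R_n = 324 kN/bolt. φR_n = 0.75 × (2×294.3 + 4×324) = 1413.5 kN.
Tension yield (gross): A_g = 368×10 = 3680 mm². φR_n = 0.90 × 350 × 3680 = 1159.2 kN.
Governing: min(1491.8, 1413.5, 1159.2) = 1159.2 kN → gross-section yield.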